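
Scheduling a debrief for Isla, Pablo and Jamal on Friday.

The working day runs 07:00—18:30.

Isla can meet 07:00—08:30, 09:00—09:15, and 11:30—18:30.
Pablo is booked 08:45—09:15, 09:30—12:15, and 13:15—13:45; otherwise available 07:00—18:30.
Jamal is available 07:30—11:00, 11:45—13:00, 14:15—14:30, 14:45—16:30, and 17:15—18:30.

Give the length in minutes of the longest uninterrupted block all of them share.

105 minutes

Pablo free within 07:00–18:30: 07:00–08:45, 09:15–09:30, 12:15–13:15, 13:45–18:30.
Isla ∩ Pablo: 07:00–08:30, 12:15–13:15, 13:45–18:30.
Isla ∩ Pablo ∩ Jamal: 07:30–08:30, 12:15–13:00, 14:15–14:30, 14:45–16:30, 17:15–18:30.
Common window lengths: 60, 45, 15, 105, 75 min; longest is 105.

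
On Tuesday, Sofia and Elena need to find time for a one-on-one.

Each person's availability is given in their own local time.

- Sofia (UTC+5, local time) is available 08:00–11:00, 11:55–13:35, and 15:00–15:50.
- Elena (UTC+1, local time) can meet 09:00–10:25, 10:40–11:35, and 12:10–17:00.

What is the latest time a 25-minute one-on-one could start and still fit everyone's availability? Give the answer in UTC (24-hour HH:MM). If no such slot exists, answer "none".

10:10

Sofia → UTC: 03:00–06:00, 06:55–08:35, 10:00–10:50.
Elena → UTC: 08:00–09:25, 09:40–10:35, 11:10–16:00.
Sofia ∩ Elena: 08:00–08:35, 10:00–10:35.
Windows ≥ 25 min: 08:00–08:35, 10:00–10:35.
Latest start in the last window 10:00–10:35 is 10:35 − 25 min = 10:10.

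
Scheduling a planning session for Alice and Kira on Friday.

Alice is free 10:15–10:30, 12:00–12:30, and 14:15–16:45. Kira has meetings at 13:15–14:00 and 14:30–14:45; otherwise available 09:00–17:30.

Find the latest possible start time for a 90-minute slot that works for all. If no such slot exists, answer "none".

Kira free within 09:00–17:30: 09:00–13:15, 14:00–14:30, 14:45–17:30.
Alice ∩ Kira: 10:15–10:30, 12:00–12:30, 14:15–14:30, 14:45–16:45.
Windows ≥ 90 min: 14:45–16:45.
Latest start in the last window 14:45–16:45 is 16:45 − 90 min = 15:15.

15:15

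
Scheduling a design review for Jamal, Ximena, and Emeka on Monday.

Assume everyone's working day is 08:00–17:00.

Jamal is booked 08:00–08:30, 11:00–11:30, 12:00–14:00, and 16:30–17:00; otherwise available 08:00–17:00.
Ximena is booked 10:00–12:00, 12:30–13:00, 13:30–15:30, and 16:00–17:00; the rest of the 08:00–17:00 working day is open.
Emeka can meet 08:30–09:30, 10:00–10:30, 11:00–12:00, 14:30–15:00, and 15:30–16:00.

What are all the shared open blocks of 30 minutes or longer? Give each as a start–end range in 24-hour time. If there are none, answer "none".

08:30–09:30, 15:30–16:00

Jamal free within 08:00–17:00: 08:30–11:00, 11:30–12:00, 14:00–16:30.
Ximena free within 08:00–17:00: 08:00–10:00, 12:00–12:30, 13:00–13:30, 15:30–16:00.
Jamal ∩ Ximena: 08:30–10:00, 15:30–16:00.
Jamal ∩ Ximena ∩ Emeka: 08:30–09:30, 15:30–16:00.
Windows ≥ 30 min: 08:30–09:30, 15:30–16:00.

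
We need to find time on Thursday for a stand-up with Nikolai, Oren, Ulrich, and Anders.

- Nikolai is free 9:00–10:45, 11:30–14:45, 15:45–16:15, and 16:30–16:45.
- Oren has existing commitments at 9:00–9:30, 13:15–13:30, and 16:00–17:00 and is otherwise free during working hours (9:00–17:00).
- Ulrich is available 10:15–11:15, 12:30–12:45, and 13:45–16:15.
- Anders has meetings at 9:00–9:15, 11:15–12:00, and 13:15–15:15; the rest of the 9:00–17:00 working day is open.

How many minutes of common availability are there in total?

60 minutes

Oren free within 09:00–17:00: 09:30–13:15, 13:30–16:00.
Anders free within 09:00–17:00: 09:15–11:15, 12:00–13:15, 15:15–17:00.
Nikolai ∩ Oren: 09:30–10:45, 11:30–13:15, 13:30–14:45, 15:45–16:00.
Nikolai ∩ Oren ∩ Ulrich: 10:15–10:45, 12:30–12:45, 13:45–14:45, 15:45–16:00.
Nikolai ∩ Oren ∩ Ulrich ∩ Anders: 10:15–10:45, 12:30–12:45, 15:45–16:00.
Total common minutes: 30 + 15 + 15 = 60.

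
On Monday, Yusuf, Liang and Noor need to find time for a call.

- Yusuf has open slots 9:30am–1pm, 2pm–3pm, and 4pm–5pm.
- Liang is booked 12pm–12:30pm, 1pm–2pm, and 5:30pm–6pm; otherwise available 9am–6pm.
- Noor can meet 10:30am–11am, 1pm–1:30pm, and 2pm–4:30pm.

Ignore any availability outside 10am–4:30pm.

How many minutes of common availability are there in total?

120 minutes

Liang free within 09:00–18:00: 09:00–12:00, 12:30–13:00, 14:00–17:30.
Yusuf ∩ Liang: 09:30–12:00, 12:30–13:00, 14:00–15:00, 16:00–17:00.
Yusuf ∩ Liang ∩ Noor: 10:30–11:00, 14:00–15:00, 16:00–16:30.
Restricted to 10:00–16:30: 10:30–11:00, 14:00–15:00, 16:00–16:30.
Total common minutes: 30 + 60 + 30 = 120.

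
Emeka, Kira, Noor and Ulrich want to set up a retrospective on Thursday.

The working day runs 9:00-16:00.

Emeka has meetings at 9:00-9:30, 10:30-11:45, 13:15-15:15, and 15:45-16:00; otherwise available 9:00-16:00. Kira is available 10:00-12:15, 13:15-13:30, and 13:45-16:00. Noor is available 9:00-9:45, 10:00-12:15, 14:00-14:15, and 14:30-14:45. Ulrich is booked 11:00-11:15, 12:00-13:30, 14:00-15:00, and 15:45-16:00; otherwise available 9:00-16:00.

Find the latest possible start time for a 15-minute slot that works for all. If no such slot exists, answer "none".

Emeka free within 09:00–16:00: 09:30–10:30, 11:45–13:15, 15:15–15:45.
Ulrich free within 09:00–16:00: 09:00–11:00, 11:15–12:00, 13:30–14:00, 15:00–15:45.
Emeka ∩ Kira: 10:00–10:30, 11:45–12:15, 15:15–15:45.
Emeka ∩ Kira ∩ Noor: 10:00–10:30, 11:45–12:15.
Emeka ∩ Kira ∩ Noor ∩ Ulrich: 10:00–10:30, 11:45–12:00.
Windows ≥ 15 min: 10:00–10:30, 11:45–12:00.
Latest start in the last window 11:45–12:00 is 12:00 − 15 min = 11:45.

11:45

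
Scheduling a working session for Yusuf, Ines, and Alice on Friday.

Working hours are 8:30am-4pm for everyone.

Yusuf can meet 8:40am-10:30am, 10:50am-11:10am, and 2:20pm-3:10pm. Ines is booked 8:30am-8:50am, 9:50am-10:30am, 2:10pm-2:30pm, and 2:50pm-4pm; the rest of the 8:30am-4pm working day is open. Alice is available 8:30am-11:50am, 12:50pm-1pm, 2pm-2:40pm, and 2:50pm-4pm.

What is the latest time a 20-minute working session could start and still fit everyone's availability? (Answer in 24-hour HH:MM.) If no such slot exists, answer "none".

Ines free within 08:30–16:00: 08:50–09:50, 10:30–14:10, 14:30–14:50.
Yusuf ∩ Ines: 08:50–09:50, 10:50–11:10, 14:30–14:50.
Yusuf ∩ Ines ∩ Alice: 08:50–09:50, 10:50–11:10, 14:30–14:40.
Windows ≥ 20 min: 08:50–09:50, 10:50–11:10.
Latest start in the last window 10:50–11:10 is 11:10 − 20 min = 10:50.

10:50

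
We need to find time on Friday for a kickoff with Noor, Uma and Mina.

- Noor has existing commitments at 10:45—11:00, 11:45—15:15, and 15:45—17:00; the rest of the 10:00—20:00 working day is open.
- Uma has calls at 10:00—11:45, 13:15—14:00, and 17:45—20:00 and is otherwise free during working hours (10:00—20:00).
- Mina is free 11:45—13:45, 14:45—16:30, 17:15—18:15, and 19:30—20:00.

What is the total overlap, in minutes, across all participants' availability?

60 minutes

Noor free within 10:00–20:00: 10:00–10:45, 11:00–11:45, 15:15–15:45, 17:00–20:00.
Uma free within 10:00–20:00: 11:45–13:15, 14:00–17:45.
Noor ∩ Uma: 15:15–15:45, 17:00–17:45.
Noor ∩ Uma ∩ Mina: 15:15–15:45, 17:15–17:45.
Total common minutes: 30 + 30 = 60.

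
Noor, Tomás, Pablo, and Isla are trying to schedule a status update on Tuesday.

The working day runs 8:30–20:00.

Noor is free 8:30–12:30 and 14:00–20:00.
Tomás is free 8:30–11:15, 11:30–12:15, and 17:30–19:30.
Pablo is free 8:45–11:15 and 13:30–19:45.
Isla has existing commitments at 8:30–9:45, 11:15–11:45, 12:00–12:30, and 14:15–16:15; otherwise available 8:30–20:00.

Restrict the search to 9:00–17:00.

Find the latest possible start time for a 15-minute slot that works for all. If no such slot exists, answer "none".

Isla free within 08:30–20:00: 09:45–11:15, 11:45–12:00, 12:30–14:15, 16:15–20:00.
Noor ∩ Tomás: 08:30–11:15, 11:30–12:15, 17:30–19:30.
Noor ∩ Tomás ∩ Pablo: 08:45–11:15, 17:30–19:30.
Noor ∩ Tomás ∩ Pablo ∩ Isla: 09:45–11:15, 17:30–19:30.
Restricted to 09:00–17:00: 09:45–11:15.
Windows ≥ 15 min: 09:45–11:15.
Latest start in the last window 09:45–11:15 is 11:15 − 15 min = 11:00.

11:00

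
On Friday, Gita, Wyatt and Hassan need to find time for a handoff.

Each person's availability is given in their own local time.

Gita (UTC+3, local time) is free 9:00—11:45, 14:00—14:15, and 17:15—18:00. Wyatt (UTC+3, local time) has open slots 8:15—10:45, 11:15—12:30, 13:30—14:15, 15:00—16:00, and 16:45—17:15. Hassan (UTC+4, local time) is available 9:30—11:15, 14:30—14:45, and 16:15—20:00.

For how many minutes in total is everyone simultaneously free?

Gita → UTC: 06:00–08:45, 11:00–11:15, 14:15–15:00.
Wyatt → UTC: 05:15–07:45, 08:15–09:30, 10:30–11:15, 12:00–13:00, 13:45–14:15.
Hassan → UTC: 05:30–07:15, 10:30–10:45, 12:15–16:00.
Gita ∩ Wyatt: 06:00–07:45, 08:15–08:45, 11:00–11:15.
Gita ∩ Wyatt ∩ Hassan: 06:00–07:15.
Total common minutes: 75.

75 minutes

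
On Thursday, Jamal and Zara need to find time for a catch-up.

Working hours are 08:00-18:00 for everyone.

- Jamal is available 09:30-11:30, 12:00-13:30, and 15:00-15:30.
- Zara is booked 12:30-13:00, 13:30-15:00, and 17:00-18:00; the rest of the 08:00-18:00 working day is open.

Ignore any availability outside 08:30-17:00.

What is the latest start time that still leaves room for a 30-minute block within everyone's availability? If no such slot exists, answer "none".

Zara free within 08:00–18:00: 08:00–12:30, 13:00–13:30, 15:00–17:00.
Jamal ∩ Zara: 09:30–11:30, 12:00–12:30, 13:00–13:30, 15:00–15:30.
Restricted to 08:30–17:00: 09:30–11:30, 12:00–12:30, 13:00–13:30, 15:00–15:30.
Windows ≥ 30 min: 09:30–11:30, 12:00–12:30, 13:00–13:30, 15:00–15:30.
Latest start in the last window 15:00–15:30 is 15:30 − 30 min = 15:00.

15:00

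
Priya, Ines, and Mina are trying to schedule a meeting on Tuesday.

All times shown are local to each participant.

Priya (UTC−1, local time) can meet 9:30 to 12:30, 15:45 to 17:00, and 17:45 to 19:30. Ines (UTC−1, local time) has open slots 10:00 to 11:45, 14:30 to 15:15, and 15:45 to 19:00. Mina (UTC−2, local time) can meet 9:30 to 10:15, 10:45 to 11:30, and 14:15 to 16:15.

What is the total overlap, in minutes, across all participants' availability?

120 minutes

Priya → UTC: 10:30–13:30, 16:45–18:00, 18:45–20:30.
Ines → UTC: 11:00–12:45, 15:30–16:15, 16:45–20:00.
Mina → UTC: 11:30–12:15, 12:45–13:30, 16:15–18:15.
Priya ∩ Ines: 11:00–12:45, 16:45–18:00, 18:45–20:00.
Priya ∩ Ines ∩ Mina: 11:30–12:15, 16:45–18:00.
Total common minutes: 45 + 75 = 120.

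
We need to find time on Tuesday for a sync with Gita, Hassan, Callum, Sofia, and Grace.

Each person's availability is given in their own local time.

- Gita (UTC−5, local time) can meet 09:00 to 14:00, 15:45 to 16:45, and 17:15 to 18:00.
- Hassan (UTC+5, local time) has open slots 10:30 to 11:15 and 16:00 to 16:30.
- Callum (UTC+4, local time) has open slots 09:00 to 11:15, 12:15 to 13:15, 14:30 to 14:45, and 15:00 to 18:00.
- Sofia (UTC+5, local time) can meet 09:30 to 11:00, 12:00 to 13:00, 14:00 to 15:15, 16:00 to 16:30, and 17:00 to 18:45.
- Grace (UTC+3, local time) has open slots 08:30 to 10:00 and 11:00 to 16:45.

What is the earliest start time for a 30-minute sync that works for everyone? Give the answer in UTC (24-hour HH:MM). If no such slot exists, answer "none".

none

Gita → UTC: 14:00–19:00, 20:45–21:45, 22:15–23:00.
Hassan → UTC: 05:30–06:15, 11:00–11:30.
Callum → UTC: 05:00–07:15, 08:15–09:15, 10:30–10:45, 11:00–14:00.
Sofia → UTC: 04:30–06:00, 07:00–08:00, 09:00–10:15, 11:00–11:30, 12:00–13:45.
Grace → UTC: 05:30–07:00, 08:00–13:45.
Gita ∩ Hassan: (none).
Gita ∩ Hassan ∩ Callum: (none).
Gita ∩ Hassan ∩ Callum ∩ Sofia: (none).
Gita ∩ Hassan ∩ Callum ∩ Sofia ∩ Grace: (none).
Windows ≥ 30 min: (none).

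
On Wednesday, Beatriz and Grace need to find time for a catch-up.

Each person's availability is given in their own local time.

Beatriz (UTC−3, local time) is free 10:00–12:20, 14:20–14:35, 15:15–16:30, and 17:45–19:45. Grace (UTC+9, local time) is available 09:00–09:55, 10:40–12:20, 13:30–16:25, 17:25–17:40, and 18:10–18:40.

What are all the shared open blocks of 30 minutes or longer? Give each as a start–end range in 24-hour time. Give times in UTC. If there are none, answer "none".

Beatriz → UTC: 13:00–15:20, 17:20–17:35, 18:15–19:30, 20:45–22:45.
Grace → UTC: 00:00–00:55, 01:40–03:20, 04:30–07:25, 08:25–08:40, 09:10–09:40.
Beatriz ∩ Grace: (none).
Windows ≥ 30 min: (none).

none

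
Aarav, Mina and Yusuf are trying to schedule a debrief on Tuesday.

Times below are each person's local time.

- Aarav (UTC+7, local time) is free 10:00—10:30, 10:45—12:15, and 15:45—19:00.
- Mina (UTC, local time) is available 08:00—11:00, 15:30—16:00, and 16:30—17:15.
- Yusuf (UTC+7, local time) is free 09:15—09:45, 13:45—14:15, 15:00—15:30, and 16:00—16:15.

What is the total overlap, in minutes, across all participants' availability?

Aarav → UTC: 03:00–03:30, 03:45–05:15, 08:45–12:00.
Mina → UTC: 08:00–11:00, 15:30–16:00, 16:30–17:15.
Yusuf → UTC: 02:15–02:45, 06:45–07:15, 08:00–08:30, 09:00–09:15.
Aarav ∩ Mina: 08:45–11:00.
Aarav ∩ Mina ∩ Yusuf: 09:00–09:15.
Total common minutes: 15.

15 minutes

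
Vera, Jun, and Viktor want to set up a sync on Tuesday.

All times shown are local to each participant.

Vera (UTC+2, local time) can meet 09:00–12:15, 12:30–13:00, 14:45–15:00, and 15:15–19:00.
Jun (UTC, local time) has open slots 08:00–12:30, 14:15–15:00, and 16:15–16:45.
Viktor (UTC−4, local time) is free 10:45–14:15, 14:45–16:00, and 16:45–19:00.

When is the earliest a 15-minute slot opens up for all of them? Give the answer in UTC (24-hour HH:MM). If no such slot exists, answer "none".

Vera → UTC: 07:00–10:15, 10:30–11:00, 12:45–13:00, 13:15–17:00.
Jun → UTC: 08:00–12:30, 14:15–15:00, 16:15–16:45.
Viktor → UTC: 14:45–18:15, 18:45–20:00, 20:45–23:00.
Vera ∩ Jun: 08:00–10:15, 10:30–11:00, 14:15–15:00, 16:15–16:45.
Vera ∩ Jun ∩ Viktor: 14:45–15:00, 16:15–16:45.
Windows ≥ 15 min: 14:45–15:00, 16:15–16:45.
Earliest such window starts at 14:45.

14:45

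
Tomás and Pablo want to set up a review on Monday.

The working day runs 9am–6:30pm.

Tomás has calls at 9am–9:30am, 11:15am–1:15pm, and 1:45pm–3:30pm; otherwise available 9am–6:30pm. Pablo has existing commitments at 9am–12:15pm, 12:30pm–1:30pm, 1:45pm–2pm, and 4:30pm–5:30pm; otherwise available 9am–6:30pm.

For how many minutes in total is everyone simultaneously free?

Tomás free within 09:00–18:30: 09:30–11:15, 13:15–13:45, 15:30–18:30.
Pablo free within 09:00–18:30: 12:15–12:30, 13:30–13:45, 14:00–16:30, 17:30–18:30.
Tomás ∩ Pablo: 13:30–13:45, 15:30–16:30, 17:30–18:30.
Total common minutes: 15 + 60 + 60 = 135.

135 minutes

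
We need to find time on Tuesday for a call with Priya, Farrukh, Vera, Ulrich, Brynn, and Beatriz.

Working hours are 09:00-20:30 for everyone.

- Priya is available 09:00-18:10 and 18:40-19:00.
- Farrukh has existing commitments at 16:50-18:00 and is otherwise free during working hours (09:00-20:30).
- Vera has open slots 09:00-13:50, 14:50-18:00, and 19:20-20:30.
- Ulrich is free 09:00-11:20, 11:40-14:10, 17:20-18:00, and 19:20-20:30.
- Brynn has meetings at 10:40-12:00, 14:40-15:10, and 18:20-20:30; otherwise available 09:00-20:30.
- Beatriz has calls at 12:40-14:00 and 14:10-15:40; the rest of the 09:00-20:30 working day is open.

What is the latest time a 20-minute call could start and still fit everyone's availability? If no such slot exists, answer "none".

12:20

Farrukh free within 09:00–20:30: 09:00–16:50, 18:00–20:30.
Brynn free within 09:00–20:30: 09:00–10:40, 12:00–14:40, 15:10–18:20.
Beatriz free within 09:00–20:30: 09:00–12:40, 14:00–14:10, 15:40–20:30.
Priya ∩ Farrukh: 09:00–16:50, 18:00–18:10, 18:40–19:00.
Priya ∩ Farrukh ∩ Vera: 09:00–13:50, 14:50–16:50.
Priya ∩ Farrukh ∩ Vera ∩ Ulrich: 09:00–11:20, 11:40–13:50.
Priya ∩ Farrukh ∩ Vera ∩ Ulrich ∩ Brynn: 09:00–10:40, 12:00–13:50.
Priya ∩ Farrukh ∩ Vera ∩ Ulrich ∩ Brynn ∩ Beatriz: 09:00–10:40, 12:00–12:40.
Windows ≥ 20 min: 09:00–10:40, 12:00–12:40.
Latest start in the last window 12:00–12:40 is 12:40 − 20 min = 12:20.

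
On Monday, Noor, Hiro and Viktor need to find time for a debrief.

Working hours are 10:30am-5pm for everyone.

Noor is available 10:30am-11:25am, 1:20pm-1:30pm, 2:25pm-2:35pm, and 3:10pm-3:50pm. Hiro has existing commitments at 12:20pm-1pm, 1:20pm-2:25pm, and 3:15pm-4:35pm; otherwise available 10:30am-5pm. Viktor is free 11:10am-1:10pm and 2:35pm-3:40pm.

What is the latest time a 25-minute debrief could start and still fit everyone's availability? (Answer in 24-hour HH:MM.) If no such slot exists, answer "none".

none

Hiro free within 10:30–17:00: 10:30–12:20, 13:00–13:20, 14:25–15:15, 16:35–17:00.
Noor ∩ Hiro: 10:30–11:25, 14:25–14:35, 15:10–15:15.
Noor ∩ Hiro ∩ Viktor: 11:10–11:25, 15:10–15:15.
Windows ≥ 25 min: (none).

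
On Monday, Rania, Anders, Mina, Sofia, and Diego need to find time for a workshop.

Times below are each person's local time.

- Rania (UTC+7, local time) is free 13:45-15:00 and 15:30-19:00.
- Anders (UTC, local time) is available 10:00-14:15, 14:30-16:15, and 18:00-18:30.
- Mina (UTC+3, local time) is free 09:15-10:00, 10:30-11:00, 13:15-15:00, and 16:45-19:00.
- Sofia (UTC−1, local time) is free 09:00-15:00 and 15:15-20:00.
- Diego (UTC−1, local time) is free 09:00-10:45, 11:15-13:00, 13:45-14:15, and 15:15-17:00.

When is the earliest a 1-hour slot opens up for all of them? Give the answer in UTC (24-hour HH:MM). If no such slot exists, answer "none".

10:15

Rania → UTC: 06:45–08:00, 08:30–12:00.
Anders → UTC: 10:00–14:15, 14:30–16:15, 18:00–18:30.
Mina → UTC: 06:15–07:00, 07:30–08:00, 10:15–12:00, 13:45–16:00.
Sofia → UTC: 10:00–16:00, 16:15–21:00.
Diego → UTC: 10:00–11:45, 12:15–14:00, 14:45–15:15, 16:15–18:00.
Rania ∩ Anders: 10:00–12:00.
Rania ∩ Anders ∩ Mina: 10:15–12:00.
Rania ∩ Anders ∩ Mina ∩ Sofia: 10:15–12:00.
Rania ∩ Anders ∩ Mina ∩ Sofia ∩ Diego: 10:15–11:45.
Windows ≥ 60 min: 10:15–11:45.
Earliest such window starts at 10:15.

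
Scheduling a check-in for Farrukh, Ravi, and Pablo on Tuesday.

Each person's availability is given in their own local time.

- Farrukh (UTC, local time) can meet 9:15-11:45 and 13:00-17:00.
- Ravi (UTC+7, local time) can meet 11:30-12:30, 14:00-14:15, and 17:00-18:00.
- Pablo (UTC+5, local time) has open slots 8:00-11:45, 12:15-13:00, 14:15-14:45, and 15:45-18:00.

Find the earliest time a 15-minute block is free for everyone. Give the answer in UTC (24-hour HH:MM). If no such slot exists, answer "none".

Farrukh → UTC: 09:15–11:45, 13:00–17:00.
Ravi → UTC: 04:30–05:30, 07:00–07:15, 10:00–11:00.
Pablo → UTC: 03:00–06:45, 07:15–08:00, 09:15–09:45, 10:45–13:00.
Farrukh ∩ Ravi: 10:00–11:00.
Farrukh ∩ Ravi ∩ Pablo: 10:45–11:00.
Windows ≥ 15 min: 10:45–11:00.
Earliest such window starts at 10:45.

10:45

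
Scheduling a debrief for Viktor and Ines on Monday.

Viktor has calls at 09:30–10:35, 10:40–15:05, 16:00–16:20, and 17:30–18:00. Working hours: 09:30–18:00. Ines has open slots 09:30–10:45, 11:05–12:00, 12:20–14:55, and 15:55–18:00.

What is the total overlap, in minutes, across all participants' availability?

80 minutes

Viktor free within 09:30–18:00: 10:35–10:40, 15:05–16:00, 16:20–17:30.
Viktor ∩ Ines: 10:35–10:40, 15:55–16:00, 16:20–17:30.
Total common minutes: 5 + 5 + 70 = 80.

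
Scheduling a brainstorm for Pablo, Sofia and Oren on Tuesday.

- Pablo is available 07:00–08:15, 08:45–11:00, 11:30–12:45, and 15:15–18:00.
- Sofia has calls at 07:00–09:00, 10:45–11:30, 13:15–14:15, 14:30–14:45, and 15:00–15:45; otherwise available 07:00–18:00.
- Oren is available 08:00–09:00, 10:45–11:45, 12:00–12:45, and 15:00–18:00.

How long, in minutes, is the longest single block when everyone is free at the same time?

135 minutes

Sofia free within 07:00–18:00: 09:00–10:45, 11:30–13:15, 14:15–14:30, 14:45–15:00, 15:45–18:00.
Pablo ∩ Sofia: 09:00–10:45, 11:30–12:45, 15:45–18:00.
Pablo ∩ Sofia ∩ Oren: 11:30–11:45, 12:00–12:45, 15:45–18:00.
Common window lengths: 15, 45, 135 min; longest is 135.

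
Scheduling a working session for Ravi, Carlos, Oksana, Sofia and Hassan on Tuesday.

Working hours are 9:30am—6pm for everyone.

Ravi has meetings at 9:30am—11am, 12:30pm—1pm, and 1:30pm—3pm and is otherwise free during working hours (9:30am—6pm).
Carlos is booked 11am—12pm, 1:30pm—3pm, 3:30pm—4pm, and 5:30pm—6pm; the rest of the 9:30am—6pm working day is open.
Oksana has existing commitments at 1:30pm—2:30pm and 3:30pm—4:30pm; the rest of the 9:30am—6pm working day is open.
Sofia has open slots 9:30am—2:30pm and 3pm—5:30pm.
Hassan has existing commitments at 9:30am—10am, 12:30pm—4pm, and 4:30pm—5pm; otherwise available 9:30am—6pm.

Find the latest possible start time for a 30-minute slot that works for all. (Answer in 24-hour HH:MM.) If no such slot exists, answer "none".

Ravi free within 09:30–18:00: 11:00–12:30, 13:00–13:30, 15:00–18:00.
Carlos free within 09:30–18:00: 09:30–11:00, 12:00–13:30, 15:00–15:30, 16:00–17:30.
Oksana free within 09:30–18:00: 09:30–13:30, 14:30–15:30, 16:30–18:00.
Hassan free within 09:30–18:00: 10:00–12:30, 16:00–16:30, 17:00–18:00.
Ravi ∩ Carlos: 12:00–12:30, 13:00–13:30, 15:00–15:30, 16:00–17:30.
Ravi ∩ Carlos ∩ Oksana: 12:00–12:30, 13:00–13:30, 15:00–15:30, 16:30–17:30.
Ravi ∩ Carlos ∩ Oksana ∩ Sofia: 12:00–12:30, 13:00–13:30, 15:00–15:30, 16:30–17:30.
Ravi ∩ Carlos ∩ Oksana ∩ Sofia ∩ Hassan: 12:00–12:30, 17:00–17:30.
Windows ≥ 30 min: 12:00–12:30, 17:00–17:30.
Latest start in the last window 17:00–17:30 is 17:30 − 30 min = 17:00.

17:00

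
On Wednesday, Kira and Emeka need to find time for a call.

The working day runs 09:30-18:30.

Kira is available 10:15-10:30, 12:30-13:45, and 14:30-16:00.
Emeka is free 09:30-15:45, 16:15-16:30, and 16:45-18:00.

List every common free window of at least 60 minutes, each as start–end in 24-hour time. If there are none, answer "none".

Kira ∩ Emeka: 10:15–10:30, 12:30–13:45, 14:30–15:45.
Windows ≥ 60 min: 12:30–13:45, 14:30–15:45.

12:30–13:45, 14:30–15:45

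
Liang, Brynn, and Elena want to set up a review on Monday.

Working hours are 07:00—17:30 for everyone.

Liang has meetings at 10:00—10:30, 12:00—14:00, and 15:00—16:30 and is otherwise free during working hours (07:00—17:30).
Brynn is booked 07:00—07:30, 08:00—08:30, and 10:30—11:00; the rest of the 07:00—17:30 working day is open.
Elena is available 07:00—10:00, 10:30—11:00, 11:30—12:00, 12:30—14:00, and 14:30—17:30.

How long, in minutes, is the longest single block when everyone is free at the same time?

90 minutes

Liang free within 07:00–17:30: 07:00–10:00, 10:30–12:00, 14:00–15:00, 16:30–17:30.
Brynn free within 07:00–17:30: 07:30–08:00, 08:30–10:30, 11:00–17:30.
Liang ∩ Brynn: 07:30–08:00, 08:30–10:00, 11:00–12:00, 14:00–15:00, 16:30–17:30.
Liang ∩ Brynn ∩ Elena: 07:30–08:00, 08:30–10:00, 11:30–12:00, 14:30–15:00, 16:30–17:30.
Common window lengths: 30, 90, 30, 30, 60 min; longest is 90.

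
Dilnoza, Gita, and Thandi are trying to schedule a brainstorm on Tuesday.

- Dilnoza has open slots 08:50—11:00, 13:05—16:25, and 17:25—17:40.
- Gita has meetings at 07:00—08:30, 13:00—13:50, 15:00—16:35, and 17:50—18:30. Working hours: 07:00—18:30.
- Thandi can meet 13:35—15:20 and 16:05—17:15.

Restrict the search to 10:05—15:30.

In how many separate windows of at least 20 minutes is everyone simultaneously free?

1

Gita free within 07:00–18:30: 08:30–13:00, 13:50–15:00, 16:35–17:50.
Dilnoza ∩ Gita: 08:50–11:00, 13:50–15:00, 17:25–17:40.
Dilnoza ∩ Gita ∩ Thandi: 13:50–15:00.
Restricted to 10:05–15:30: 13:50–15:00.
Windows ≥ 20 min: 13:50–15:00.
That's 1 window.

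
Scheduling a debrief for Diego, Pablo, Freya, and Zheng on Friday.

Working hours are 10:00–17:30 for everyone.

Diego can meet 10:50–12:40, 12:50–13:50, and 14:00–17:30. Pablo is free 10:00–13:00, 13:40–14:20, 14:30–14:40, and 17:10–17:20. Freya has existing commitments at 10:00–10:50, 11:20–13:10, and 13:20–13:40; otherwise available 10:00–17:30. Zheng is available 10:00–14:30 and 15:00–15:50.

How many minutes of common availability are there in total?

60 minutes

Freya free within 10:00–17:30: 10:50–11:20, 13:10–13:20, 13:40–17:30.
Diego ∩ Pablo: 10:50–12:40, 12:50–13:00, 13:40–13:50, 14:00–14:20, 14:30–14:40, 17:10–17:20.
Diego ∩ Pablo ∩ Freya: 10:50–11:20, 13:40–13:50, 14:00–14:20, 14:30–14:40, 17:10–17:20.
Diego ∩ Pablo ∩ Freya ∩ Zheng: 10:50–11:20, 13:40–13:50, 14:00–14:20.
Total common minutes: 30 + 10 + 20 = 60.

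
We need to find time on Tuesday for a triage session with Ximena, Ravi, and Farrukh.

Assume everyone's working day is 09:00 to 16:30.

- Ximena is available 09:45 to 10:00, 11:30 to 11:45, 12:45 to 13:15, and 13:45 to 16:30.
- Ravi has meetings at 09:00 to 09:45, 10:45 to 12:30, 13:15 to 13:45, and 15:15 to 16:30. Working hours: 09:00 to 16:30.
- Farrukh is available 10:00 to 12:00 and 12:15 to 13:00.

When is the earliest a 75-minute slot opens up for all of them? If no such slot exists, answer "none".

none

Ravi free within 09:00–16:30: 09:45–10:45, 12:30–13:15, 13:45–15:15.
Ximena ∩ Ravi: 09:45–10:00, 12:45–13:15, 13:45–15:15.
Ximena ∩ Ravi ∩ Farrukh: 12:45–13:00.
Windows ≥ 75 min: (none).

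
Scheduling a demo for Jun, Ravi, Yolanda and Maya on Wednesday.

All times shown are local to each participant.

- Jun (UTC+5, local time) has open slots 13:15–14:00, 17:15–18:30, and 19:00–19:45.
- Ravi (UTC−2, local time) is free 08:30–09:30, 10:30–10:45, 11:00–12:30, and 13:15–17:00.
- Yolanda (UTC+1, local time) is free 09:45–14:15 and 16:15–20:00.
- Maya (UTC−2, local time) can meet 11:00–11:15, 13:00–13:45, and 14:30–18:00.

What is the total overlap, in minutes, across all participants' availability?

15 minutes

Jun → UTC: 08:15–09:00, 12:15–13:30, 14:00–14:45.
Ravi → UTC: 10:30–11:30, 12:30–12:45, 13:00–14:30, 15:15–19:00.
Yolanda → UTC: 08:45–13:15, 15:15–19:00.
Maya → UTC: 13:00–13:15, 15:00–15:45, 16:30–20:00.
Jun ∩ Ravi: 12:30–12:45, 13:00–13:30, 14:00–14:30.
Jun ∩ Ravi ∩ Yolanda: 12:30–12:45, 13:00–13:15.
Jun ∩ Ravi ∩ Yolanda ∩ Maya: 13:00–13:15.
Total common minutes: 15.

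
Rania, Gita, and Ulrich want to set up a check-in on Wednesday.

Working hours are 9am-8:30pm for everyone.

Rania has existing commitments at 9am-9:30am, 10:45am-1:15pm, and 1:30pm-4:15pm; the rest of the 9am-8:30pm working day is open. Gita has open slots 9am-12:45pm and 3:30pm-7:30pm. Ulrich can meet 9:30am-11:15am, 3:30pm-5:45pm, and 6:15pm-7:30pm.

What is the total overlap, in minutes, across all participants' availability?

240 minutes

Rania free within 09:00–20:30: 09:30–10:45, 13:15–13:30, 16:15–20:30.
Rania ∩ Gita: 09:30–10:45, 16:15–19:30.
Rania ∩ Gita ∩ Ulrich: 09:30–10:45, 16:15–17:45, 18:15–19:30.
Total common minutes: 75 + 90 + 75 = 240.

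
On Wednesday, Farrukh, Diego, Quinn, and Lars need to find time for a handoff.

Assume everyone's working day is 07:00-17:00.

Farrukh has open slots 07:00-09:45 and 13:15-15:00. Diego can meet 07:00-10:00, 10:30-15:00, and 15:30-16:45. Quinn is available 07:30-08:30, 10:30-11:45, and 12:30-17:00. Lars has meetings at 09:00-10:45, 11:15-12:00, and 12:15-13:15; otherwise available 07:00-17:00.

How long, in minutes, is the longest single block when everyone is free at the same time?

Lars free within 07:00–17:00: 07:00–09:00, 10:45–11:15, 12:00–12:15, 13:15–17:00.
Farrukh ∩ Diego: 07:00–09:45, 13:15–15:00.
Farrukh ∩ Diego ∩ Quinn: 07:30–08:30, 13:15–15:00.
Farrukh ∩ Diego ∩ Quinn ∩ Lars: 07:30–08:30, 13:15–15:00.
Common window lengths: 60, 105 min; longest is 105.

105 minutes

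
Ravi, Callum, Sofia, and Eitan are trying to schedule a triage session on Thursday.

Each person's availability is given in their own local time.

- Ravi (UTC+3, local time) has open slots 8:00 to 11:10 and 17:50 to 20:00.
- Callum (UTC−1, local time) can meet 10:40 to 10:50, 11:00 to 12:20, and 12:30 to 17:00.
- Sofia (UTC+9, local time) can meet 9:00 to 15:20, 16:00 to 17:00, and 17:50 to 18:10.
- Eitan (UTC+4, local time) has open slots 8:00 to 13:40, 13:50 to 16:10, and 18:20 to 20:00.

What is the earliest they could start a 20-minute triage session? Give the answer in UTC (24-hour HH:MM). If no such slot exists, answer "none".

Ravi → UTC: 05:00–08:10, 14:50–17:00.
Callum → UTC: 11:40–11:50, 12:00–13:20, 13:30–18:00.
Sofia → UTC: 00:00–06:20, 07:00–08:00, 08:50–09:10.
Eitan → UTC: 04:00–09:40, 09:50–12:10, 14:20–16:00.
Ravi ∩ Callum: 14:50–17:00.
Ravi ∩ Callum ∩ Sofia: (none).
Ravi ∩ Callum ∩ Sofia ∩ Eitan: (none).
Windows ≥ 20 min: (none).

none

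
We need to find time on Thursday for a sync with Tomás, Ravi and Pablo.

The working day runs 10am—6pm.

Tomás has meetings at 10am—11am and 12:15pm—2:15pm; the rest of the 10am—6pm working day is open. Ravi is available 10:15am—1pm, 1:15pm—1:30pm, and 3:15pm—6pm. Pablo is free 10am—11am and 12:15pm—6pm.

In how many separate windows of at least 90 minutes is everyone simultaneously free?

Tomás free within 10:00–18:00: 11:00–12:15, 14:15–18:00.
Tomás ∩ Ravi: 11:00–12:15, 15:15–18:00.
Tomás ∩ Ravi ∩ Pablo: 15:15–18:00.
Windows ≥ 90 min: 15:15–18:00.
That's 1 window.

1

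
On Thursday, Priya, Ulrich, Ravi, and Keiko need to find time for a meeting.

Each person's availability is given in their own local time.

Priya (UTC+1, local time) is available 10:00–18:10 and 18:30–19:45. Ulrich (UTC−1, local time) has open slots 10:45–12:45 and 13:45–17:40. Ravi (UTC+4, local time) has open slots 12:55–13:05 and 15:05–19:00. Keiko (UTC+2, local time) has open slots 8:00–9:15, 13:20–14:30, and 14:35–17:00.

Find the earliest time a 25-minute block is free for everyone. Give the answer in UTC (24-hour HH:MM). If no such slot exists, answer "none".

Priya → UTC: 09:00–17:10, 17:30–18:45.
Ulrich → UTC: 11:45–13:45, 14:45–18:40.
Ravi → UTC: 08:55–09:05, 11:05–15:00.
Keiko → UTC: 06:00–07:15, 11:20–12:30, 12:35–15:00.
Priya ∩ Ulrich: 11:45–13:45, 14:45–17:10, 17:30–18:40.
Priya ∩ Ulrich ∩ Ravi: 11:45–13:45, 14:45–15:00.
Priya ∩ Ulrich ∩ Ravi ∩ Keiko: 11:45–12:30, 12:35–13:45, 14:45–15:00.
Windows ≥ 25 min: 11:45–12:30, 12:35–13:45.
Earliest such window starts at 11:45.

11:45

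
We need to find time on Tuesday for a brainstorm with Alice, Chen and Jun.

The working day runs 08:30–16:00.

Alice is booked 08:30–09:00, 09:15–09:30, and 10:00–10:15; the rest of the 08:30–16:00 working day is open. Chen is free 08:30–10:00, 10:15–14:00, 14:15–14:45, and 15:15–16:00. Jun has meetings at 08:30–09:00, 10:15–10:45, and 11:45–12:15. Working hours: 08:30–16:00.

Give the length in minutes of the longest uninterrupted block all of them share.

105 minutes

Alice free within 08:30–16:00: 09:00–09:15, 09:30–10:00, 10:15–16:00.
Jun free within 08:30–16:00: 09:00–10:15, 10:45–11:45, 12:15–16:00.
Alice ∩ Chen: 09:00–09:15, 09:30–10:00, 10:15–14:00, 14:15–14:45, 15:15–16:00.
Alice ∩ Chen ∩ Jun: 09:00–09:15, 09:30–10:00, 10:45–11:45, 12:15–14:00, 14:15–14:45, 15:15–16:00.
Common window lengths: 15, 30, 60, 105, 30, 45 min; longest is 105.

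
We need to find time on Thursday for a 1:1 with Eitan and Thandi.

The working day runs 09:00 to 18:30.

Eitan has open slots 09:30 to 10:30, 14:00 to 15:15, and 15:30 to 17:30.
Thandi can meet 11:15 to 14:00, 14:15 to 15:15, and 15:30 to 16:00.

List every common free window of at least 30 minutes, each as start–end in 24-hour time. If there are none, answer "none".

14:15–15:15, 15:30–16:00

Eitan ∩ Thandi: 14:15–15:15, 15:30–16:00.
Windows ≥ 30 min: 14:15–15:15, 15:30–16:00.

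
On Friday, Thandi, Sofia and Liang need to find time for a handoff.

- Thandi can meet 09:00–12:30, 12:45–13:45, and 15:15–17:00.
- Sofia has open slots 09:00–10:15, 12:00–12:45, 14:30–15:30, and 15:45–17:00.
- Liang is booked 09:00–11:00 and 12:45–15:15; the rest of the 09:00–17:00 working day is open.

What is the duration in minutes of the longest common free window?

Liang free within 09:00–17:00: 11:00–12:45, 15:15–17:00.
Thandi ∩ Sofia: 09:00–10:15, 12:00–12:30, 15:15–15:30, 15:45–17:00.
Thandi ∩ Sofia ∩ Liang: 12:00–12:30, 15:15–15:30, 15:45–17:00.
Common window lengths: 30, 15, 75 min; longest is 75.

75 minutes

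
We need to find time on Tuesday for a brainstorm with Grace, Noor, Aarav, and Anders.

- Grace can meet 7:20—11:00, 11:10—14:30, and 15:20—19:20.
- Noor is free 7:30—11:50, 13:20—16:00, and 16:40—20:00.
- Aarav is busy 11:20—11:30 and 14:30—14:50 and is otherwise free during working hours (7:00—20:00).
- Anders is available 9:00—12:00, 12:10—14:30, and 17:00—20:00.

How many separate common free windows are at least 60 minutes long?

Aarav free within 07:00–20:00: 07:00–11:20, 11:30–14:30, 14:50–20:00.
Grace ∩ Noor: 07:30–11:00, 11:10–11:50, 13:20–14:30, 15:20–16:00, 16:40–19:20.
Grace ∩ Noor ∩ Aarav: 07:30–11:00, 11:10–11:20, 11:30–11:50, 13:20–14:30, 15:20–16:00, 16:40–19:20.
Grace ∩ Noor ∩ Aarav ∩ Anders: 09:00–11:00, 11:10–11:20, 11:30–11:50, 13:20–14:30, 17:00–19:20.
Windows ≥ 60 min: 09:00–11:00, 13:20–14:30, 17:00–19:20.
That's 3 windows.

3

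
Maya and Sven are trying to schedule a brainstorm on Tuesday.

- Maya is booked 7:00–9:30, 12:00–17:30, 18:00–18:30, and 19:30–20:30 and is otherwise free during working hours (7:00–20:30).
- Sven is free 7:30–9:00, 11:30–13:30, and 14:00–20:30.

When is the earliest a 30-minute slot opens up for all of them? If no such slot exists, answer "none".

11:30

Maya free within 07:00–20:30: 09:30–12:00, 17:30–18:00, 18:30–19:30.
Maya ∩ Sven: 11:30–12:00, 17:30–18:00, 18:30–19:30.
Windows ≥ 30 min: 11:30–12:00, 17:30–18:00, 18:30–19:30.
Earliest such window starts at 11:30.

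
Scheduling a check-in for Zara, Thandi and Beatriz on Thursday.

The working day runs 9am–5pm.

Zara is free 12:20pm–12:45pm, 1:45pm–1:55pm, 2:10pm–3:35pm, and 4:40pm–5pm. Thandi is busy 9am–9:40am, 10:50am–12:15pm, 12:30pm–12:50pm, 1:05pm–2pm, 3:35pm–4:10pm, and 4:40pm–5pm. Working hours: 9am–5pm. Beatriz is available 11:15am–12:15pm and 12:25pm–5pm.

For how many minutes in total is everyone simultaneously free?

90 minutes

Thandi free within 09:00–17:00: 09:40–10:50, 12:15–12:30, 12:50–13:05, 14:00–15:35, 16:10–16:40.
Zara ∩ Thandi: 12:20–12:30, 14:10–15:35.
Zara ∩ Thandi ∩ Beatriz: 12:25–12:30, 14:10–15:35.
Total common minutes: 5 + 85 = 90.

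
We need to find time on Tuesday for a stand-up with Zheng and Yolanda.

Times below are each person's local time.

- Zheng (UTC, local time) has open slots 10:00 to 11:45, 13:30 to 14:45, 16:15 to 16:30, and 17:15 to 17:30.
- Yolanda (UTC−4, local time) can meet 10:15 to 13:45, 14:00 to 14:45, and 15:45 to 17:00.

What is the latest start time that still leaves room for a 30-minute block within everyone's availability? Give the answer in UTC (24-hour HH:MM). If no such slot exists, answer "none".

Zheng → UTC: 10:00–11:45, 13:30–14:45, 16:15–16:30, 17:15–17:30.
Yolanda → UTC: 14:15–17:45, 18:00–18:45, 19:45–21:00.
Zheng ∩ Yolanda: 14:15–14:45, 16:15–16:30, 17:15–17:30.
Windows ≥ 30 min: 14:15–14:45.
Latest start in the last window 14:15–14:45 is 14:45 − 30 min = 14:15.

14:15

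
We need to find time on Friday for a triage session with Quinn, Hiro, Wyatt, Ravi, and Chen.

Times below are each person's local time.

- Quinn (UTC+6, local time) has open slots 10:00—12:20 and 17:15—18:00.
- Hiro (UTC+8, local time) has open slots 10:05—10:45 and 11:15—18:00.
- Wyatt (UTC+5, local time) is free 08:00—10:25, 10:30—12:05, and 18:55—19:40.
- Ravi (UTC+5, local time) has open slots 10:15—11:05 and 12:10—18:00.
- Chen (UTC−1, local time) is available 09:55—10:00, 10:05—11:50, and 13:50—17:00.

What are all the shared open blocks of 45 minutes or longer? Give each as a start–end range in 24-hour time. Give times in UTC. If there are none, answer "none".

Quinn → UTC: 04:00–06:20, 11:15–12:00.
Hiro → UTC: 02:05–02:45, 03:15–10:00.
Wyatt → UTC: 03:00–05:25, 05:30–07:05, 13:55–14:40.
Ravi → UTC: 05:15–06:05, 07:10–13:00.
Chen → UTC: 10:55–11:00, 11:05–12:50, 14:50–18:00.
Quinn ∩ Hiro: 04:00–06:20.
Quinn ∩ Hiro ∩ Wyatt: 04:00–05:25, 05:30–06:20.
Quinn ∩ Hiro ∩ Wyatt ∩ Ravi: 05:15–05:25, 05:30–06:05.
Quinn ∩ Hiro ∩ Wyatt ∩ Ravi ∩ Chen: (none).
Windows ≥ 45 min: (none).

none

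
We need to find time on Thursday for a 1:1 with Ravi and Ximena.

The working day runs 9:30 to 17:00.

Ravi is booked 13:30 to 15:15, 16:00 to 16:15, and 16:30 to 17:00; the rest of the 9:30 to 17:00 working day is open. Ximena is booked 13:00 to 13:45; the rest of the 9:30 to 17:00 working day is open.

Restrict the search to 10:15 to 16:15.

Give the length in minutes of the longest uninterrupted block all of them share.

Ravi free within 09:30–17:00: 09:30–13:30, 15:15–16:00, 16:15–16:30.
Ximena free within 09:30–17:00: 09:30–13:00, 13:45–17:00.
Ravi ∩ Ximena: 09:30–13:00, 15:15–16:00, 16:15–16:30.
Restricted to 10:15–16:15: 10:15–13:00, 15:15–16:00.
Common window lengths: 165, 45 min; longest is 165.

165 minutes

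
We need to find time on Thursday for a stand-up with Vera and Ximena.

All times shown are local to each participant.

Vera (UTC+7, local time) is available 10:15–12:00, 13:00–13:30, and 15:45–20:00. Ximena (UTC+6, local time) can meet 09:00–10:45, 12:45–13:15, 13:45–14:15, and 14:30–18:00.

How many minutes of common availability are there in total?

285 minutes

Vera → UTC: 03:15–05:00, 06:00–06:30, 08:45–13:00.
Ximena → UTC: 03:00–04:45, 06:45–07:15, 07:45–08:15, 08:30–12:00.
Vera ∩ Ximena: 03:15–04:45, 08:45–12:00.
Total common minutes: 90 + 195 = 285.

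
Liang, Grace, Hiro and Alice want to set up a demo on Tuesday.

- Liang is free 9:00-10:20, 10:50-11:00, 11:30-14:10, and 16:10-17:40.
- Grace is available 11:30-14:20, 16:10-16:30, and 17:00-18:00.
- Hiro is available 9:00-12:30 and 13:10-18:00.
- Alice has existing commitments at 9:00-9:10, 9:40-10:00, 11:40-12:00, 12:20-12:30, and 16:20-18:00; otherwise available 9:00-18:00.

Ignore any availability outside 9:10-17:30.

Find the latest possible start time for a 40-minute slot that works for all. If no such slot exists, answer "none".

13:30

Alice free within 09:00–18:00: 09:10–09:40, 10:00–11:40, 12:00–12:20, 12:30–16:20.
Liang ∩ Grace: 11:30–14:10, 16:10–16:30, 17:00–17:40.
Liang ∩ Grace ∩ Hiro: 11:30–12:30, 13:10–14:10, 16:10–16:30, 17:00–17:40.
Liang ∩ Grace ∩ Hiro ∩ Alice: 11:30–11:40, 12:00–12:20, 13:10–14:10, 16:10–16:20.
Restricted to 09:10–17:30: 11:30–11:40, 12:00–12:20, 13:10–14:10, 16:10–16:20.
Windows ≥ 40 min: 13:10–14:10.
Latest start in the last window 13:10–14:10 is 14:10 − 40 min = 13:30.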